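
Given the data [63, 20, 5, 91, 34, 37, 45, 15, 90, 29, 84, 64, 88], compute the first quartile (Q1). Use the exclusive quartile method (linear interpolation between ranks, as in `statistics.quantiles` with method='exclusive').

24.5

Step 1: Sort the data: [5, 15, 20, 29, 34, 37, 45, 63, 64, 84, 88, 90, 91]
Step 2: n = 13
Step 3: Using the exclusive quartile method:
  Q1 = 24.5
  Q2 (median) = 45
  Q3 = 86
  IQR = Q3 - Q1 = 86 - 24.5 = 61.5
Step 4: Q1 = 24.5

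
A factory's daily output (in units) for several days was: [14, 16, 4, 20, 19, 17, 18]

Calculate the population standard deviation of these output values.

5.0102

Step 1: Compute the mean: 15.4286
Step 2: Sum of squared deviations from the mean: 175.7143
Step 3: Population variance = 175.7143 / 7 = 25.102
Step 4: Standard deviation = sqrt(25.102) = 5.0102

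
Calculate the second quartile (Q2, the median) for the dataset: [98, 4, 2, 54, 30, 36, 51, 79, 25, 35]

35.5

Step 1: Sort the data: [2, 4, 25, 30, 35, 36, 51, 54, 79, 98]
Step 2: n = 10
Step 3: Q2 is the median. Since n is even, it is the average of the values at positions 5 and 6:
  Q2 = (35 + 36) / 2 = 35.5
Step 4: Q2 = 35.5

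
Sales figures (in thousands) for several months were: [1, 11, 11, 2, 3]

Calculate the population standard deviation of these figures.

4.4542

Step 1: Compute the mean: 5.6
Step 2: Sum of squared deviations from the mean: 99.2
Step 3: Population variance = 99.2 / 5 = 19.84
Step 4: Standard deviation = sqrt(19.84) = 4.4542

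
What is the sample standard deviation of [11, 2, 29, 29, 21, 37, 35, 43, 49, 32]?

14.2267

Step 1: Compute the mean: 28.8
Step 2: Sum of squared deviations from the mean: 1821.6
Step 3: Sample variance = 1821.6 / 9 = 202.4
Step 4: Standard deviation = sqrt(202.4) = 14.2267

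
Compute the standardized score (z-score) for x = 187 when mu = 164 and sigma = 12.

1.9167

Step 1: Recall the z-score formula: z = (x - mu) / sigma
Step 2: Substitute values: z = (187 - 164) / 12
Step 3: z = 23 / 12 = 1.9167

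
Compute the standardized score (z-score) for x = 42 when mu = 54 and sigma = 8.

-1.5

Step 1: Recall the z-score formula: z = (x - mu) / sigma
Step 2: Substitute values: z = (42 - 54) / 8
Step 3: z = -12 / 8 = -1.5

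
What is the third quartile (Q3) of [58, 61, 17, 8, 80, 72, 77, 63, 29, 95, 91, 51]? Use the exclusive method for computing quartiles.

79.25

Step 1: Sort the data: [8, 17, 29, 51, 58, 61, 63, 72, 77, 80, 91, 95]
Step 2: n = 12
Step 3: Using the exclusive quartile method:
  Q1 = 34.5
  Q2 (median) = 62
  Q3 = 79.25
  IQR = Q3 - Q1 = 79.25 - 34.5 = 44.75
Step 4: Q3 = 79.25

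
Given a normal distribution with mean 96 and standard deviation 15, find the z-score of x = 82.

-0.9333

Step 1: Recall the z-score formula: z = (x - mu) / sigma
Step 2: Substitute values: z = (82 - 96) / 15
Step 3: z = -14 / 15 = -0.9333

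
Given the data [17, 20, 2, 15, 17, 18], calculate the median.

17

Step 1: Sort the data in ascending order: [2, 15, 17, 17, 18, 20]
Step 2: The number of values is n = 6.
Step 3: Since n is even, the median is the average of positions 3 and 4:
  Median = (17 + 17) / 2 = 17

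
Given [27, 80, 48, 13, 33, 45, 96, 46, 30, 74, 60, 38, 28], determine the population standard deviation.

22.9937

Step 1: Compute the mean: 47.5385
Step 2: Sum of squared deviations from the mean: 6873.2308
Step 3: Population variance = 6873.2308 / 13 = 528.7101
Step 4: Standard deviation = sqrt(528.7101) = 22.9937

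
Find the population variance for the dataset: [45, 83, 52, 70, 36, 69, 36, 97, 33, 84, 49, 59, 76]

399.7515

Step 1: Compute the mean: (45 + 83 + 52 + 70 + 36 + 69 + 36 + 97 + 33 + 84 + 49 + 59 + 76) / 13 = 60.6923
Step 2: Compute squared deviations from the mean:
  (45 - 60.6923)^2 = 246.2485
  (83 - 60.6923)^2 = 497.6331
  (52 - 60.6923)^2 = 75.5562
  (70 - 60.6923)^2 = 86.6331
  (36 - 60.6923)^2 = 609.7101
  (69 - 60.6923)^2 = 69.0178
  (36 - 60.6923)^2 = 609.7101
  (97 - 60.6923)^2 = 1318.2485
  (33 - 60.6923)^2 = 766.8639
  (84 - 60.6923)^2 = 543.2485
  (49 - 60.6923)^2 = 136.7101
  (59 - 60.6923)^2 = 2.8639
  (76 - 60.6923)^2 = 234.3254
Step 3: Sum of squared deviations = 5196.7692
Step 4: Population variance = 5196.7692 / 13 = 399.7515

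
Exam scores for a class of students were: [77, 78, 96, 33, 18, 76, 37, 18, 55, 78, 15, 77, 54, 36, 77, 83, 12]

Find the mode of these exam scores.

77

Step 1: Count the frequency of each value:
  12: appears 1 time(s)
  15: appears 1 time(s)
  18: appears 2 time(s)
  33: appears 1 time(s)
  36: appears 1 time(s)
  37: appears 1 time(s)
  54: appears 1 time(s)
  55: appears 1 time(s)
  76: appears 1 time(s)
  77: appears 3 time(s)
  78: appears 2 time(s)
  83: appears 1 time(s)
  96: appears 1 time(s)
Step 2: The value 77 appears most frequently (3 times).
Step 3: Mode = 77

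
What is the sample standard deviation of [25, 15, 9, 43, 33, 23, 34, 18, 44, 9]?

12.8845

Step 1: Compute the mean: 25.3
Step 2: Sum of squared deviations from the mean: 1494.1
Step 3: Sample variance = 1494.1 / 9 = 166.0111
Step 4: Standard deviation = sqrt(166.0111) = 12.8845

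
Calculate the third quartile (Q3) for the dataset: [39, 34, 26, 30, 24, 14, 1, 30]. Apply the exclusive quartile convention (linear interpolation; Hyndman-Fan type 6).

33

Step 1: Sort the data: [1, 14, 24, 26, 30, 30, 34, 39]
Step 2: n = 8
Step 3: Using the exclusive quartile method:
  Q1 = 16.5
  Q2 (median) = 28
  Q3 = 33
  IQR = Q3 - Q1 = 33 - 16.5 = 16.5
Step 4: Q3 = 33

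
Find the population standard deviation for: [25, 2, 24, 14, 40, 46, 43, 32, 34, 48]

14.0129

Step 1: Compute the mean: 30.8
Step 2: Sum of squared deviations from the mean: 1963.6
Step 3: Population variance = 1963.6 / 10 = 196.36
Step 4: Standard deviation = sqrt(196.36) = 14.0129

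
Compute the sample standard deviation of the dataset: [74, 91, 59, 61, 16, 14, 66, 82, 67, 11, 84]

29.4035

Step 1: Compute the mean: 56.8182
Step 2: Sum of squared deviations from the mean: 8645.6364
Step 3: Sample variance = 8645.6364 / 10 = 864.5636
Step 4: Standard deviation = sqrt(864.5636) = 29.4035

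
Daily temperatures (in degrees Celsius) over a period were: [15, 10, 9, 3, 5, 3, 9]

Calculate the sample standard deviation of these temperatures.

4.348

Step 1: Compute the mean: 7.7143
Step 2: Sum of squared deviations from the mean: 113.4286
Step 3: Sample variance = 113.4286 / 6 = 18.9048
Step 4: Standard deviation = sqrt(18.9048) = 4.348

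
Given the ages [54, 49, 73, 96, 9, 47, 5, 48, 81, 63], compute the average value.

52.5

Step 1: Sum all values: 54 + 49 + 73 + 96 + 9 + 47 + 5 + 48 + 81 + 63 = 525
Step 2: Count the number of values: n = 10
Step 3: Mean = sum / n = 525 / 10 = 52.5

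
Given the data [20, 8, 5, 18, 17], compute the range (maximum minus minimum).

15

Step 1: Identify the maximum value: max = 20
Step 2: Identify the minimum value: min = 5
Step 3: Range = max - min = 20 - 5 = 15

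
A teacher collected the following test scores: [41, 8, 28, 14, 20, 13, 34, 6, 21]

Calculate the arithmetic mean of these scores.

20.5556

Step 1: Sum all values: 41 + 8 + 28 + 14 + 20 + 13 + 34 + 6 + 21 = 185
Step 2: Count the number of values: n = 9
Step 3: Mean = sum / n = 185 / 9 = 20.5556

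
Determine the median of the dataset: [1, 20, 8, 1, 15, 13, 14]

13

Step 1: Sort the data in ascending order: [1, 1, 8, 13, 14, 15, 20]
Step 2: The number of values is n = 7.
Step 3: Since n is odd, the median is the middle value at position 4: 13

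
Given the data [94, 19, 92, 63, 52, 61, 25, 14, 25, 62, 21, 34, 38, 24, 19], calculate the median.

34

Step 1: Sort the data in ascending order: [14, 19, 19, 21, 24, 25, 25, 34, 38, 52, 61, 62, 63, 92, 94]
Step 2: The number of values is n = 15.
Step 3: Since n is odd, the median is the middle value at position 8: 34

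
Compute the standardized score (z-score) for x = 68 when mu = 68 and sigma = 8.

0

Step 1: Recall the z-score formula: z = (x - mu) / sigma
Step 2: Substitute values: z = (68 - 68) / 8
Step 3: z = 0 / 8 = 0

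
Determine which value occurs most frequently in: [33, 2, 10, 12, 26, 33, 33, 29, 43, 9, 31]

33

Step 1: Count the frequency of each value:
  2: appears 1 time(s)
  9: appears 1 time(s)
  10: appears 1 time(s)
  12: appears 1 time(s)
  26: appears 1 time(s)
  29: appears 1 time(s)
  31: appears 1 time(s)
  33: appears 3 time(s)
  43: appears 1 time(s)
Step 2: The value 33 appears most frequently (3 times).
Step 3: Mode = 33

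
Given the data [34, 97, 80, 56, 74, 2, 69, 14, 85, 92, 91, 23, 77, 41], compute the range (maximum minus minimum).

95

Step 1: Identify the maximum value: max = 97
Step 2: Identify the minimum value: min = 2
Step 3: Range = max - min = 97 - 2 = 95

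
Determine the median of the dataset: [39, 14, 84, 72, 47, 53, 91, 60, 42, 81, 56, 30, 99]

56

Step 1: Sort the data in ascending order: [14, 30, 39, 42, 47, 53, 56, 60, 72, 81, 84, 91, 99]
Step 2: The number of values is n = 13.
Step 3: Since n is odd, the median is the middle value at position 7: 56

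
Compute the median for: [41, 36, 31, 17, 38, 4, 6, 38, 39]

36

Step 1: Sort the data in ascending order: [4, 6, 17, 31, 36, 38, 38, 39, 41]
Step 2: The number of values is n = 9.
Step 3: Since n is odd, the median is the middle value at position 5: 36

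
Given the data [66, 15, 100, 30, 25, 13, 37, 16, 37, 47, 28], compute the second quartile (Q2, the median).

30

Step 1: Sort the data: [13, 15, 16, 25, 28, 30, 37, 37, 47, 66, 100]
Step 2: n = 11
Step 3: Q2 is the median. Since n is odd, it is the middle value at position 6: 30
Step 4: Q2 = 30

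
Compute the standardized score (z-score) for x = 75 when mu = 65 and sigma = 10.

1

Step 1: Recall the z-score formula: z = (x - mu) / sigma
Step 2: Substitute values: z = (75 - 65) / 10
Step 3: z = 10 / 10 = 1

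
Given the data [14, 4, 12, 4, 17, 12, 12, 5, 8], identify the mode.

12

Step 1: Count the frequency of each value:
  4: appears 2 time(s)
  5: appears 1 time(s)
  8: appears 1 time(s)
  12: appears 3 time(s)
  14: appears 1 time(s)
  17: appears 1 time(s)
Step 2: The value 12 appears most frequently (3 times).
Step 3: Mode = 12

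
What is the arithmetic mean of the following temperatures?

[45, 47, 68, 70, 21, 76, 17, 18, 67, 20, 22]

42.8182

Step 1: Sum all values: 45 + 47 + 68 + 70 + 21 + 76 + 17 + 18 + 67 + 20 + 22 = 471
Step 2: Count the number of values: n = 11
Step 3: Mean = sum / n = 471 / 11 = 42.8182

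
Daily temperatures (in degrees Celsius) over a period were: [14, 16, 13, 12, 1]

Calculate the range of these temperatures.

15

Step 1: Identify the maximum value: max = 16
Step 2: Identify the minimum value: min = 1
Step 3: Range = max - min = 16 - 1 = 15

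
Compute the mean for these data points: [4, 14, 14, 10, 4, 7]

8.8333

Step 1: Sum all values: 4 + 14 + 14 + 10 + 4 + 7 = 53
Step 2: Count the number of values: n = 6
Step 3: Mean = sum / n = 53 / 6 = 8.8333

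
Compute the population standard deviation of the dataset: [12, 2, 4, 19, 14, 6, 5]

5.7676

Step 1: Compute the mean: 8.8571
Step 2: Sum of squared deviations from the mean: 232.8571
Step 3: Population variance = 232.8571 / 7 = 33.2653
Step 4: Standard deviation = sqrt(33.2653) = 5.7676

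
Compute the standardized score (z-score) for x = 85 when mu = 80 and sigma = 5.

1

Step 1: Recall the z-score formula: z = (x - mu) / sigma
Step 2: Substitute values: z = (85 - 80) / 5
Step 3: z = 5 / 5 = 1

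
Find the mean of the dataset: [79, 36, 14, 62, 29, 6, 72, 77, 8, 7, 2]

35.6364

Step 1: Sum all values: 79 + 36 + 14 + 62 + 29 + 6 + 72 + 77 + 8 + 7 + 2 = 392
Step 2: Count the number of values: n = 11
Step 3: Mean = sum / n = 392 / 11 = 35.6364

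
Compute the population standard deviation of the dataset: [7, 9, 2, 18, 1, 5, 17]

6.276

Step 1: Compute the mean: 8.4286
Step 2: Sum of squared deviations from the mean: 275.7143
Step 3: Population variance = 275.7143 / 7 = 39.3878
Step 4: Standard deviation = sqrt(39.3878) = 6.276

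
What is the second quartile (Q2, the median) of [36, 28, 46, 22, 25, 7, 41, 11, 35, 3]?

26.5

Step 1: Sort the data: [3, 7, 11, 22, 25, 28, 35, 36, 41, 46]
Step 2: n = 10
Step 3: Q2 is the median. Since n is even, it is the average of the values at positions 5 and 6:
  Q2 = (25 + 28) / 2 = 26.5
Step 4: Q2 = 26.5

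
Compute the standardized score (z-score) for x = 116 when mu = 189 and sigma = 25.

-2.92

Step 1: Recall the z-score formula: z = (x - mu) / sigma
Step 2: Substitute values: z = (116 - 189) / 25
Step 3: z = -73 / 25 = -2.92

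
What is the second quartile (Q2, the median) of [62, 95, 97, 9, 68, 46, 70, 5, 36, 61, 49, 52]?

56.5

Step 1: Sort the data: [5, 9, 36, 46, 49, 52, 61, 62, 68, 70, 95, 97]
Step 2: n = 12
Step 3: Q2 is the median. Since n is even, it is the average of the values at positions 6 and 7:
  Q2 = (52 + 61) / 2 = 56.5
Step 4: Q2 = 56.5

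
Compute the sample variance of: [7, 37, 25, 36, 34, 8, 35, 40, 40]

169.6111

Step 1: Compute the mean: (7 + 37 + 25 + 36 + 34 + 8 + 35 + 40 + 40) / 9 = 29.1111
Step 2: Compute squared deviations from the mean:
  (7 - 29.1111)^2 = 488.9012
  (37 - 29.1111)^2 = 62.2346
  (25 - 29.1111)^2 = 16.9012
  (36 - 29.1111)^2 = 47.4568
  (34 - 29.1111)^2 = 23.9012
  (8 - 29.1111)^2 = 445.679
  (35 - 29.1111)^2 = 34.679
  (40 - 29.1111)^2 = 118.5679
  (40 - 29.1111)^2 = 118.5679
Step 3: Sum of squared deviations = 1356.8889
Step 4: Sample variance = 1356.8889 / 8 = 169.6111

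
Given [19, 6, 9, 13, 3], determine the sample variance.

39

Step 1: Compute the mean: (19 + 6 + 9 + 13 + 3) / 5 = 10
Step 2: Compute squared deviations from the mean:
  (19 - 10)^2 = 81
  (6 - 10)^2 = 16
  (9 - 10)^2 = 1
  (13 - 10)^2 = 9
  (3 - 10)^2 = 49
Step 3: Sum of squared deviations = 156
Step 4: Sample variance = 156 / 4 = 39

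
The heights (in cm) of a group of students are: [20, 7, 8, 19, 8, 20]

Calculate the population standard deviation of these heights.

6.0185

Step 1: Compute the mean: 13.6667
Step 2: Sum of squared deviations from the mean: 217.3333
Step 3: Population variance = 217.3333 / 6 = 36.2222
Step 4: Standard deviation = sqrt(36.2222) = 6.0185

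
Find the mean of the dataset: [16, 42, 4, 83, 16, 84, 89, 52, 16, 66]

46.8

Step 1: Sum all values: 16 + 42 + 4 + 83 + 16 + 84 + 89 + 52 + 16 + 66 = 468
Step 2: Count the number of values: n = 10
Step 3: Mean = sum / n = 468 / 10 = 46.8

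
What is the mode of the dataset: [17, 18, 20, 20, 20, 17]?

20

Step 1: Count the frequency of each value:
  17: appears 2 time(s)
  18: appears 1 time(s)
  20: appears 3 time(s)
Step 2: The value 20 appears most frequently (3 times).
Step 3: Mode = 20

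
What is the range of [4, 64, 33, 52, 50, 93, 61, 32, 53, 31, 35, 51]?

89

Step 1: Identify the maximum value: max = 93
Step 2: Identify the minimum value: min = 4
Step 3: Range = max - min = 93 - 4 = 89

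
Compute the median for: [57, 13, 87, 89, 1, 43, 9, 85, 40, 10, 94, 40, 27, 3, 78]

40

Step 1: Sort the data in ascending order: [1, 3, 9, 10, 13, 27, 40, 40, 43, 57, 78, 85, 87, 89, 94]
Step 2: The number of values is n = 15.
Step 3: Since n is odd, the median is the middle value at position 8: 40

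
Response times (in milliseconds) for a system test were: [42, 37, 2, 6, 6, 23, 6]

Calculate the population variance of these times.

235.3878

Step 1: Compute the mean: (42 + 37 + 2 + 6 + 6 + 23 + 6) / 7 = 17.4286
Step 2: Compute squared deviations from the mean:
  (42 - 17.4286)^2 = 603.7551
  (37 - 17.4286)^2 = 383.0408
  (2 - 17.4286)^2 = 238.0408
  (6 - 17.4286)^2 = 130.6122
  (6 - 17.4286)^2 = 130.6122
  (23 - 17.4286)^2 = 31.0408
  (6 - 17.4286)^2 = 130.6122
Step 3: Sum of squared deviations = 1647.7143
Step 4: Population variance = 1647.7143 / 7 = 235.3878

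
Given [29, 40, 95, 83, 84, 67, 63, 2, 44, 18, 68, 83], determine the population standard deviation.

28.2322

Step 1: Compute the mean: 56.3333
Step 2: Sum of squared deviations from the mean: 9564.6667
Step 3: Population variance = 9564.6667 / 12 = 797.0556
Step 4: Standard deviation = sqrt(797.0556) = 28.2322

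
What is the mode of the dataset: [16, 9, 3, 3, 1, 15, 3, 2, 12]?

3

Step 1: Count the frequency of each value:
  1: appears 1 time(s)
  2: appears 1 time(s)
  3: appears 3 time(s)
  9: appears 1 time(s)
  12: appears 1 time(s)
  15: appears 1 time(s)
  16: appears 1 time(s)
Step 2: The value 3 appears most frequently (3 times).
Step 3: Mode = 3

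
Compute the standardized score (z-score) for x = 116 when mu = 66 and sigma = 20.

2.5

Step 1: Recall the z-score formula: z = (x - mu) / sigma
Step 2: Substitute values: z = (116 - 66) / 20
Step 3: z = 50 / 20 = 2.5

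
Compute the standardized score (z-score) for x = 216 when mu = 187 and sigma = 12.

2.4167

Step 1: Recall the z-score formula: z = (x - mu) / sigma
Step 2: Substitute values: z = (216 - 187) / 12
Step 3: z = 29 / 12 = 2.4167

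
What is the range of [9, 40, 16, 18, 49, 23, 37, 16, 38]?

40

Step 1: Identify the maximum value: max = 49
Step 2: Identify the minimum value: min = 9
Step 3: Range = max - min = 49 - 9 = 40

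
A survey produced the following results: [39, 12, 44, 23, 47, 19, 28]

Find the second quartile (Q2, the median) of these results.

28

Step 1: Sort the data: [12, 19, 23, 28, 39, 44, 47]
Step 2: n = 7
Step 3: Q2 is the median. Since n is odd, it is the middle value at position 4: 28
Step 4: Q2 = 28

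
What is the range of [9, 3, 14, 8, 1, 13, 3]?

13

Step 1: Identify the maximum value: max = 14
Step 2: Identify the minimum value: min = 1
Step 3: Range = max - min = 14 - 1 = 13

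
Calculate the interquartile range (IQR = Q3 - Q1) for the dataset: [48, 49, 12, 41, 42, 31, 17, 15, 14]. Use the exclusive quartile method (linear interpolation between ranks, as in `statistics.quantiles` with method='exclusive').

30.5

Step 1: Sort the data: [12, 14, 15, 17, 31, 41, 42, 48, 49]
Step 2: n = 9
Step 3: Using the exclusive quartile method:
  Q1 = 14.5
  Q2 (median) = 31
  Q3 = 45
  IQR = Q3 - Q1 = 45 - 14.5 = 30.5
Step 4: IQR = 30.5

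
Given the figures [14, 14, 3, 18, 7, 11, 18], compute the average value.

12.1429

Step 1: Sum all values: 14 + 14 + 3 + 18 + 7 + 11 + 18 = 85
Step 2: Count the number of values: n = 7
Step 3: Mean = sum / n = 85 / 7 = 12.1429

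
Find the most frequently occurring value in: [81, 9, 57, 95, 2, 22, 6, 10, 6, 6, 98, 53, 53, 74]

6

Step 1: Count the frequency of each value:
  2: appears 1 time(s)
  6: appears 3 time(s)
  9: appears 1 time(s)
  10: appears 1 time(s)
  22: appears 1 time(s)
  53: appears 2 time(s)
  57: appears 1 time(s)
  74: appears 1 time(s)
  81: appears 1 time(s)
  95: appears 1 time(s)
  98: appears 1 time(s)
Step 2: The value 6 appears most frequently (3 times).
Step 3: Mode = 6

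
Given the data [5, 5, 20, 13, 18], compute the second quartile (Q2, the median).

13

Step 1: Sort the data: [5, 5, 13, 18, 20]
Step 2: n = 5
Step 3: Q2 is the median. Since n is odd, it is the middle value at position 3: 13
Step 4: Q2 = 13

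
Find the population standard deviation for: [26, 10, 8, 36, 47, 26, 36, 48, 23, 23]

12.9232

Step 1: Compute the mean: 28.3
Step 2: Sum of squared deviations from the mean: 1670.1
Step 3: Population variance = 1670.1 / 10 = 167.01
Step 4: Standard deviation = sqrt(167.01) = 12.9232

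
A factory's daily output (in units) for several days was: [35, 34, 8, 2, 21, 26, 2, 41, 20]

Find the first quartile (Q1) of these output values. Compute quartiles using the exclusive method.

5

Step 1: Sort the data: [2, 2, 8, 20, 21, 26, 34, 35, 41]
Step 2: n = 9
Step 3: Using the exclusive quartile method:
  Q1 = 5
  Q2 (median) = 21
  Q3 = 34.5
  IQR = Q3 - Q1 = 34.5 - 5 = 29.5
Step 4: Q1 = 5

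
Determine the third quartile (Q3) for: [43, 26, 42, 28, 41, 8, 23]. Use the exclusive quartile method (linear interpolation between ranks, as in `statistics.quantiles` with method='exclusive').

42

Step 1: Sort the data: [8, 23, 26, 28, 41, 42, 43]
Step 2: n = 7
Step 3: Using the exclusive quartile method:
  Q1 = 23
  Q2 (median) = 28
  Q3 = 42
  IQR = Q3 - Q1 = 42 - 23 = 19
Step 4: Q3 = 42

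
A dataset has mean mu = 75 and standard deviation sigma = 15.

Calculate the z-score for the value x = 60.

-1

Step 1: Recall the z-score formula: z = (x - mu) / sigma
Step 2: Substitute values: z = (60 - 75) / 15
Step 3: z = -15 / 15 = -1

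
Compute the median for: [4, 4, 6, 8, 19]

6

Step 1: Sort the data in ascending order: [4, 4, 6, 8, 19]
Step 2: The number of values is n = 5.
Step 3: Since n is odd, the median is the middle value at position 3: 6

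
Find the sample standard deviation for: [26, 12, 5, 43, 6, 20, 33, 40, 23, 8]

13.93

Step 1: Compute the mean: 21.6
Step 2: Sum of squared deviations from the mean: 1746.4
Step 3: Sample variance = 1746.4 / 9 = 194.0444
Step 4: Standard deviation = sqrt(194.0444) = 13.93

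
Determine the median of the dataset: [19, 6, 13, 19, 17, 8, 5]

13

Step 1: Sort the data in ascending order: [5, 6, 8, 13, 17, 19, 19]
Step 2: The number of values is n = 7.
Step 3: Since n is odd, the median is the middle value at position 4: 13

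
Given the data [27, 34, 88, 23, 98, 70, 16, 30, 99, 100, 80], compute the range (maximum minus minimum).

84

Step 1: Identify the maximum value: max = 100
Step 2: Identify the minimum value: min = 16
Step 3: Range = max - min = 100 - 16 = 84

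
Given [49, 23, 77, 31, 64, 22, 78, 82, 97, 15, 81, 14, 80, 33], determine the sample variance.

872.0659

Step 1: Compute the mean: (49 + 23 + 77 + 31 + 64 + 22 + 78 + 82 + 97 + 15 + 81 + 14 + 80 + 33) / 14 = 53.2857
Step 2: Compute squared deviations from the mean:
  (49 - 53.2857)^2 = 18.3673
  (23 - 53.2857)^2 = 917.2245
  (77 - 53.2857)^2 = 562.3673
  (31 - 53.2857)^2 = 496.6531
  (64 - 53.2857)^2 = 114.7959
  (22 - 53.2857)^2 = 978.7959
  (78 - 53.2857)^2 = 610.7959
  (82 - 53.2857)^2 = 824.5102
  (97 - 53.2857)^2 = 1910.9388
  (15 - 53.2857)^2 = 1465.7959
  (81 - 53.2857)^2 = 768.0816
  (14 - 53.2857)^2 = 1543.3673
  (80 - 53.2857)^2 = 713.6531
  (33 - 53.2857)^2 = 411.5102
Step 3: Sum of squared deviations = 11336.8571
Step 4: Sample variance = 11336.8571 / 13 = 872.0659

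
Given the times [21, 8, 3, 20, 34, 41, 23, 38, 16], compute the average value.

22.6667

Step 1: Sum all values: 21 + 8 + 3 + 20 + 34 + 41 + 23 + 38 + 16 = 204
Step 2: Count the number of values: n = 9
Step 3: Mean = sum / n = 204 / 9 = 22.6667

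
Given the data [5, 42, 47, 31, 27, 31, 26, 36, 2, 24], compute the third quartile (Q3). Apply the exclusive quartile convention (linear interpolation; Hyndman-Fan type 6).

37.5

Step 1: Sort the data: [2, 5, 24, 26, 27, 31, 31, 36, 42, 47]
Step 2: n = 10
Step 3: Using the exclusive quartile method:
  Q1 = 19.25
  Q2 (median) = 29
  Q3 = 37.5
  IQR = Q3 - Q1 = 37.5 - 19.25 = 18.25
Step 4: Q3 = 37.5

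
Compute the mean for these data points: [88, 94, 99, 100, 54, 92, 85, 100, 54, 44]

81

Step 1: Sum all values: 88 + 94 + 99 + 100 + 54 + 92 + 85 + 100 + 54 + 44 = 810
Step 2: Count the number of values: n = 10
Step 3: Mean = sum / n = 810 / 10 = 81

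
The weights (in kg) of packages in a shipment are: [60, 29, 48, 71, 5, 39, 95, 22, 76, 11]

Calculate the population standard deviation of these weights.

28.1858

Step 1: Compute the mean: 45.6
Step 2: Sum of squared deviations from the mean: 7944.4
Step 3: Population variance = 7944.4 / 10 = 794.44
Step 4: Standard deviation = sqrt(794.44) = 28.1858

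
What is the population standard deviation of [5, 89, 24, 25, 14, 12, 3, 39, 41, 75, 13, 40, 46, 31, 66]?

24.8861

Step 1: Compute the mean: 34.8667
Step 2: Sum of squared deviations from the mean: 9289.7333
Step 3: Population variance = 9289.7333 / 15 = 619.3156
Step 4: Standard deviation = sqrt(619.3156) = 24.8861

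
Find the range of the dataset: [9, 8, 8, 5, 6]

4

Step 1: Identify the maximum value: max = 9
Step 2: Identify the minimum value: min = 5
Step 3: Range = max - min = 9 - 5 = 4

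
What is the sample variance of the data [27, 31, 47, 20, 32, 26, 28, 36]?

64.6964

Step 1: Compute the mean: (27 + 31 + 47 + 20 + 32 + 26 + 28 + 36) / 8 = 30.875
Step 2: Compute squared deviations from the mean:
  (27 - 30.875)^2 = 15.0156
  (31 - 30.875)^2 = 0.0156
  (47 - 30.875)^2 = 260.0156
  (20 - 30.875)^2 = 118.2656
  (32 - 30.875)^2 = 1.2656
  (26 - 30.875)^2 = 23.7656
  (28 - 30.875)^2 = 8.2656
  (36 - 30.875)^2 = 26.2656
Step 3: Sum of squared deviations = 452.875
Step 4: Sample variance = 452.875 / 7 = 64.6964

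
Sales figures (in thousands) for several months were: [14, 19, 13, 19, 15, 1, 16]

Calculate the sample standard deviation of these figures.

6.1218

Step 1: Compute the mean: 13.8571
Step 2: Sum of squared deviations from the mean: 224.8571
Step 3: Sample variance = 224.8571 / 6 = 37.4762
Step 4: Standard deviation = sqrt(37.4762) = 6.1218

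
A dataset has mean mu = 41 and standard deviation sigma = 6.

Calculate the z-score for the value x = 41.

0

Step 1: Recall the z-score formula: z = (x - mu) / sigma
Step 2: Substitute values: z = (41 - 41) / 6
Step 3: z = 0 / 6 = 0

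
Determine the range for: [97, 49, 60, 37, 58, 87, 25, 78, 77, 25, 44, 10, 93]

87

Step 1: Identify the maximum value: max = 97
Step 2: Identify the minimum value: min = 10
Step 3: Range = max - min = 97 - 10 = 87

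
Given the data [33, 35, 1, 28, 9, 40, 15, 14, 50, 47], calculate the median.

30.5

Step 1: Sort the data in ascending order: [1, 9, 14, 15, 28, 33, 35, 40, 47, 50]
Step 2: The number of values is n = 10.
Step 3: Since n is even, the median is the average of positions 5 and 6:
  Median = (28 + 33) / 2 = 30.5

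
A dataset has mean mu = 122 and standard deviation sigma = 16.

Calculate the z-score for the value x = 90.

-2

Step 1: Recall the z-score formula: z = (x - mu) / sigma
Step 2: Substitute values: z = (90 - 122) / 16
Step 3: z = -32 / 16 = -2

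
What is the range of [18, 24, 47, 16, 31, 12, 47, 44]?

35

Step 1: Identify the maximum value: max = 47
Step 2: Identify the minimum value: min = 12
Step 3: Range = max - min = 47 - 12 = 35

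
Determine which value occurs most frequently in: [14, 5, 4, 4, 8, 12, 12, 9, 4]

4

Step 1: Count the frequency of each value:
  4: appears 3 time(s)
  5: appears 1 time(s)
  8: appears 1 time(s)
  9: appears 1 time(s)
  12: appears 2 time(s)
  14: appears 1 time(s)
Step 2: The value 4 appears most frequently (3 times).
Step 3: Mode = 4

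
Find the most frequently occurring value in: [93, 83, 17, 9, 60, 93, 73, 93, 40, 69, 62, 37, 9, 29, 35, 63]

93

Step 1: Count the frequency of each value:
  9: appears 2 time(s)
  17: appears 1 time(s)
  29: appears 1 time(s)
  35: appears 1 time(s)
  37: appears 1 time(s)
  40: appears 1 time(s)
  60: appears 1 time(s)
  62: appears 1 time(s)
  63: appears 1 time(s)
  69: appears 1 time(s)
  73: appears 1 time(s)
  83: appears 1 time(s)
  93: appears 3 time(s)
Step 2: The value 93 appears most frequently (3 times).
Step 3: Mode = 93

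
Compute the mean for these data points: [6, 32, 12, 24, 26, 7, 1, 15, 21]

16

Step 1: Sum all values: 6 + 32 + 12 + 24 + 26 + 7 + 1 + 15 + 21 = 144
Step 2: Count the number of values: n = 9
Step 3: Mean = sum / n = 144 / 9 = 16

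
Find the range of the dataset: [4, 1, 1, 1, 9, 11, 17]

16

Step 1: Identify the maximum value: max = 17
Step 2: Identify the minimum value: min = 1
Step 3: Range = max - min = 17 - 1 = 16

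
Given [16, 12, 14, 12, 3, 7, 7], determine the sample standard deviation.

4.5981

Step 1: Compute the mean: 10.1429
Step 2: Sum of squared deviations from the mean: 126.8571
Step 3: Sample variance = 126.8571 / 6 = 21.1429
Step 4: Standard deviation = sqrt(21.1429) = 4.5981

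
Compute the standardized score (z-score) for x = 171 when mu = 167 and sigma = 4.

1

Step 1: Recall the z-score formula: z = (x - mu) / sigma
Step 2: Substitute values: z = (171 - 167) / 4
Step 3: z = 4 / 4 = 1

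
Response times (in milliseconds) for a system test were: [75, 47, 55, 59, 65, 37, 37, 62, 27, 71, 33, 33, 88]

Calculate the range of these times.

61

Step 1: Identify the maximum value: max = 88
Step 2: Identify the minimum value: min = 27
Step 3: Range = max - min = 88 - 27 = 61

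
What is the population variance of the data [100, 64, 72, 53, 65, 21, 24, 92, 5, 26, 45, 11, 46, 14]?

848.5306

Step 1: Compute the mean: (100 + 64 + 72 + 53 + 65 + 21 + 24 + 92 + 5 + 26 + 45 + 11 + 46 + 14) / 14 = 45.5714
Step 2: Compute squared deviations from the mean:
  (100 - 45.5714)^2 = 2962.4694
  (64 - 45.5714)^2 = 339.6122
  (72 - 45.5714)^2 = 698.4694
  (53 - 45.5714)^2 = 55.1837
  (65 - 45.5714)^2 = 377.4694
  (21 - 45.5714)^2 = 603.7551
  (24 - 45.5714)^2 = 465.3265
  (92 - 45.5714)^2 = 2155.6122
  (5 - 45.5714)^2 = 1646.0408
  (26 - 45.5714)^2 = 383.0408
  (45 - 45.5714)^2 = 0.3265
  (11 - 45.5714)^2 = 1195.1837
  (46 - 45.5714)^2 = 0.1837
  (14 - 45.5714)^2 = 996.7551
Step 3: Sum of squared deviations = 11879.4286
Step 4: Population variance = 11879.4286 / 14 = 848.5306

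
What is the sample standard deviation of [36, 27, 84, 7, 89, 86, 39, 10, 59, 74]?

31.4694

Step 1: Compute the mean: 51.1
Step 2: Sum of squared deviations from the mean: 8912.9
Step 3: Sample variance = 8912.9 / 9 = 990.3222
Step 4: Standard deviation = sqrt(990.3222) = 31.4694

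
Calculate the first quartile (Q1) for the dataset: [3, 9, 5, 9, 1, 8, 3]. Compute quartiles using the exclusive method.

3

Step 1: Sort the data: [1, 3, 3, 5, 8, 9, 9]
Step 2: n = 7
Step 3: Using the exclusive quartile method:
  Q1 = 3
  Q2 (median) = 5
  Q3 = 9
  IQR = Q3 - Q1 = 9 - 3 = 6
Step 4: Q1 = 3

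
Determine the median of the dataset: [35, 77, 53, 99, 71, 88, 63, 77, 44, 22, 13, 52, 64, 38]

58

Step 1: Sort the data in ascending order: [13, 22, 35, 38, 44, 52, 53, 63, 64, 71, 77, 77, 88, 99]
Step 2: The number of values is n = 14.
Step 3: Since n is even, the median is the average of positions 7 and 8:
  Median = (53 + 63) / 2 = 58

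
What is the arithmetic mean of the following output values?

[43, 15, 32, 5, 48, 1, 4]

21.1429

Step 1: Sum all values: 43 + 15 + 32 + 5 + 48 + 1 + 4 = 148
Step 2: Count the number of values: n = 7
Step 3: Mean = sum / n = 148 / 7 = 21.1429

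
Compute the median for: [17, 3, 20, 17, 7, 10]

13.5

Step 1: Sort the data in ascending order: [3, 7, 10, 17, 17, 20]
Step 2: The number of values is n = 6.
Step 3: Since n is even, the median is the average of positions 3 and 4:
  Median = (10 + 17) / 2 = 13.5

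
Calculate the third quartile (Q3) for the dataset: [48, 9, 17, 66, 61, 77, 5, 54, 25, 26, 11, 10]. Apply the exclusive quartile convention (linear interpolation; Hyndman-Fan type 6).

59.25

Step 1: Sort the data: [5, 9, 10, 11, 17, 25, 26, 48, 54, 61, 66, 77]
Step 2: n = 12
Step 3: Using the exclusive quartile method:
  Q1 = 10.25
  Q2 (median) = 25.5
  Q3 = 59.25
  IQR = Q3 - Q1 = 59.25 - 10.25 = 49
Step 4: Q3 = 59.25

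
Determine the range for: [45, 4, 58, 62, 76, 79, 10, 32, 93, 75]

89

Step 1: Identify the maximum value: max = 93
Step 2: Identify the minimum value: min = 4
Step 3: Range = max - min = 93 - 4 = 89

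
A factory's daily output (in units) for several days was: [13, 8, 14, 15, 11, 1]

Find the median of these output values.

12

Step 1: Sort the data in ascending order: [1, 8, 11, 13, 14, 15]
Step 2: The number of values is n = 6.
Step 3: Since n is even, the median is the average of positions 3 and 4:
  Median = (11 + 13) / 2 = 12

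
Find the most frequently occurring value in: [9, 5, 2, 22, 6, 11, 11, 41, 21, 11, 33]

11

Step 1: Count the frequency of each value:
  2: appears 1 time(s)
  5: appears 1 time(s)
  6: appears 1 time(s)
  9: appears 1 time(s)
  11: appears 3 time(s)
  21: appears 1 time(s)
  22: appears 1 time(s)
  33: appears 1 time(s)
  41: appears 1 time(s)
Step 2: The value 11 appears most frequently (3 times).
Step 3: Mode = 11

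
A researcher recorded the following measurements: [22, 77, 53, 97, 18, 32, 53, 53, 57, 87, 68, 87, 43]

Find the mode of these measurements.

53

Step 1: Count the frequency of each value:
  18: appears 1 time(s)
  22: appears 1 time(s)
  32: appears 1 time(s)
  43: appears 1 time(s)
  53: appears 3 time(s)
  57: appears 1 time(s)
  68: appears 1 time(s)
  77: appears 1 time(s)
  87: appears 2 time(s)
  97: appears 1 time(s)
Step 2: The value 53 appears most frequently (3 times).
Step 3: Mode = 53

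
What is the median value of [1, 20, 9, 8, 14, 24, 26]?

14

Step 1: Sort the data in ascending order: [1, 8, 9, 14, 20, 24, 26]
Step 2: The number of values is n = 7.
Step 3: Since n is odd, the median is the middle value at position 4: 14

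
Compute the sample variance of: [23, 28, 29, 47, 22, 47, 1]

252.1429

Step 1: Compute the mean: (23 + 28 + 29 + 47 + 22 + 47 + 1) / 7 = 28.1429
Step 2: Compute squared deviations from the mean:
  (23 - 28.1429)^2 = 26.449
  (28 - 28.1429)^2 = 0.0204
  (29 - 28.1429)^2 = 0.7347
  (47 - 28.1429)^2 = 355.5918
  (22 - 28.1429)^2 = 37.7347
  (47 - 28.1429)^2 = 355.5918
  (1 - 28.1429)^2 = 736.7347
Step 3: Sum of squared deviations = 1512.8571
Step 4: Sample variance = 1512.8571 / 6 = 252.1429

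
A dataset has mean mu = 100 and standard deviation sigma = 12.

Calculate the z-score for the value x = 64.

-3

Step 1: Recall the z-score formula: z = (x - mu) / sigma
Step 2: Substitute values: z = (64 - 100) / 12
Step 3: z = -36 / 12 = -3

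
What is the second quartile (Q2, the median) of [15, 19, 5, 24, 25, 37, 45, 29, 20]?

24

Step 1: Sort the data: [5, 15, 19, 20, 24, 25, 29, 37, 45]
Step 2: n = 9
Step 3: Q2 is the median. Since n is odd, it is the middle value at position 5: 24
Step 4: Q2 = 24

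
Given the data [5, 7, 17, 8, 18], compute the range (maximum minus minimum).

13

Step 1: Identify the maximum value: max = 18
Step 2: Identify the minimum value: min = 5
Step 3: Range = max - min = 18 - 5 = 13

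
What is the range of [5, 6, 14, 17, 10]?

12

Step 1: Identify the maximum value: max = 17
Step 2: Identify the minimum value: min = 5
Step 3: Range = max - min = 17 - 5 = 12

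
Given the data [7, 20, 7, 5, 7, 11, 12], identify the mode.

7

Step 1: Count the frequency of each value:
  5: appears 1 time(s)
  7: appears 3 time(s)
  11: appears 1 time(s)
  12: appears 1 time(s)
  20: appears 1 time(s)
Step 2: The value 7 appears most frequently (3 times).
Step 3: Mode = 7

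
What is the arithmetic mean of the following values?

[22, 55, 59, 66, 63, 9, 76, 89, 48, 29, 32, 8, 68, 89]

50.9286

Step 1: Sum all values: 22 + 55 + 59 + 66 + 63 + 9 + 76 + 89 + 48 + 29 + 32 + 8 + 68 + 89 = 713
Step 2: Count the number of values: n = 14
Step 3: Mean = sum / n = 713 / 14 = 50.9286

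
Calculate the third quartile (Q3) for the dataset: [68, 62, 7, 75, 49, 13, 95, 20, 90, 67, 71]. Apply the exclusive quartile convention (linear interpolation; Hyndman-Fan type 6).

75

Step 1: Sort the data: [7, 13, 20, 49, 62, 67, 68, 71, 75, 90, 95]
Step 2: n = 11
Step 3: Using the exclusive quartile method:
  Q1 = 20
  Q2 (median) = 67
  Q3 = 75
  IQR = Q3 - Q1 = 75 - 20 = 55
Step 4: Q3 = 75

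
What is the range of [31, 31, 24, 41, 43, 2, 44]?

42

Step 1: Identify the maximum value: max = 44
Step 2: Identify the minimum value: min = 2
Step 3: Range = max - min = 44 - 2 = 42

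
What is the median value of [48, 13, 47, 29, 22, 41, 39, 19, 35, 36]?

35.5

Step 1: Sort the data in ascending order: [13, 19, 22, 29, 35, 36, 39, 41, 47, 48]
Step 2: The number of values is n = 10.
Step 3: Since n is even, the median is the average of positions 5 and 6:
  Median = (35 + 36) / 2 = 35.5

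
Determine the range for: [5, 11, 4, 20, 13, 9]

16

Step 1: Identify the maximum value: max = 20
Step 2: Identify the minimum value: min = 4
Step 3: Range = max - min = 20 - 4 = 16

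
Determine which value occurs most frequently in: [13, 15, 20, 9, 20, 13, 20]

20

Step 1: Count the frequency of each value:
  9: appears 1 time(s)
  13: appears 2 time(s)
  15: appears 1 time(s)
  20: appears 3 time(s)
Step 2: The value 20 appears most frequently (3 times).
Step 3: Mode = 20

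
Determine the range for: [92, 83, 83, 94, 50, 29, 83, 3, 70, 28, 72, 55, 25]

91

Step 1: Identify the maximum value: max = 94
Step 2: Identify the minimum value: min = 3
Step 3: Range = max - min = 94 - 3 = 91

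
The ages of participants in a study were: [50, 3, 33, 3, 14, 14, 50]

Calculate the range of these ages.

47

Step 1: Identify the maximum value: max = 50
Step 2: Identify the minimum value: min = 3
Step 3: Range = max - min = 50 - 3 = 47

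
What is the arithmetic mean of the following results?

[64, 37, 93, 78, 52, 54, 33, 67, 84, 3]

56.5

Step 1: Sum all values: 64 + 37 + 93 + 78 + 52 + 54 + 33 + 67 + 84 + 3 = 565
Step 2: Count the number of values: n = 10
Step 3: Mean = sum / n = 565 / 10 = 56.5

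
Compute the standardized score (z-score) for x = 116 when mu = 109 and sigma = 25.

0.28

Step 1: Recall the z-score formula: z = (x - mu) / sigma
Step 2: Substitute values: z = (116 - 109) / 25
Step 3: z = 7 / 25 = 0.28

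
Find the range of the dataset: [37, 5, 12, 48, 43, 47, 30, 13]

43

Step 1: Identify the maximum value: max = 48
Step 2: Identify the minimum value: min = 5
Step 3: Range = max - min = 48 - 5 = 43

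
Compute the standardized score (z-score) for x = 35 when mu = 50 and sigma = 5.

-3

Step 1: Recall the z-score formula: z = (x - mu) / sigma
Step 2: Substitute values: z = (35 - 50) / 5
Step 3: z = -15 / 5 = -3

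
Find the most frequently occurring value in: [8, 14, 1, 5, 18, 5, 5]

5

Step 1: Count the frequency of each value:
  1: appears 1 time(s)
  5: appears 3 time(s)
  8: appears 1 time(s)
  14: appears 1 time(s)
  18: appears 1 time(s)
Step 2: The value 5 appears most frequently (3 times).
Step 3: Mode = 5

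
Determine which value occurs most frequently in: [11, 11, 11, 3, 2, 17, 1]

11

Step 1: Count the frequency of each value:
  1: appears 1 time(s)
  2: appears 1 time(s)
  3: appears 1 time(s)
  11: appears 3 time(s)
  17: appears 1 time(s)
Step 2: The value 11 appears most frequently (3 times).
Step 3: Mode = 11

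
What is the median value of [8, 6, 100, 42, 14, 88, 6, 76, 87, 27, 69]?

42

Step 1: Sort the data in ascending order: [6, 6, 8, 14, 27, 42, 69, 76, 87, 88, 100]
Step 2: The number of values is n = 11.
Step 3: Since n is odd, the median is the middle value at position 6: 42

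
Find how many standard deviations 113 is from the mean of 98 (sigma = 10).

1.5

Step 1: Recall the z-score formula: z = (x - mu) / sigma
Step 2: Substitute values: z = (113 - 98) / 10
Step 3: z = 15 / 10 = 1.5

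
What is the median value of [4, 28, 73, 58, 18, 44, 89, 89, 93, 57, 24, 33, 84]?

57

Step 1: Sort the data in ascending order: [4, 18, 24, 28, 33, 44, 57, 58, 73, 84, 89, 89, 93]
Step 2: The number of values is n = 13.
Step 3: Since n is odd, the median is the middle value at position 7: 57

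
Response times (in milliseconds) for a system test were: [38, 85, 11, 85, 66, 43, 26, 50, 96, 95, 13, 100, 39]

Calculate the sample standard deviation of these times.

32.1497

Step 1: Compute the mean: 57.4615
Step 2: Sum of squared deviations from the mean: 12403.2308
Step 3: Sample variance = 12403.2308 / 12 = 1033.6026
Step 4: Standard deviation = sqrt(1033.6026) = 32.1497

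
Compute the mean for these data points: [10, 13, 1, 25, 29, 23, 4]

15

Step 1: Sum all values: 10 + 13 + 1 + 25 + 29 + 23 + 4 = 105
Step 2: Count the number of values: n = 7
Step 3: Mean = sum / n = 105 / 7 = 15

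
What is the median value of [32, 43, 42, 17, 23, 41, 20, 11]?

27.5

Step 1: Sort the data in ascending order: [11, 17, 20, 23, 32, 41, 42, 43]
Step 2: The number of values is n = 8.
Step 3: Since n is even, the median is the average of positions 4 and 5:
  Median = (23 + 32) / 2 = 27.5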